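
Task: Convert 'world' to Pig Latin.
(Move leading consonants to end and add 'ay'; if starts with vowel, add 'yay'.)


'world': move consonant cluster 'w' to end and add 'ay': 'orldway'.

orldway


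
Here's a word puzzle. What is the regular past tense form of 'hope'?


Apply rule: Add -d (word ends in -e). 'hope' becomes 'hoped'.

hoped


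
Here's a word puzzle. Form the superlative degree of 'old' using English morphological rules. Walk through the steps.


Apply superlative formation (add -est): 'old' -> 'oldest'.

oldest


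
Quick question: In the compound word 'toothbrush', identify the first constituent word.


Split 'toothbrush' into 'tooth' + 'brush'. The first part is 'tooth'.

tooth


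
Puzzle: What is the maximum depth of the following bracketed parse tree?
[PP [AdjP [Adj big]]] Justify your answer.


Count bracket nesting levels:
'[' at pos 0: depth = 1
'[' at pos 4: depth = 2
'[' at pos 10: depth = 3
Maximum depth reached: 3

3


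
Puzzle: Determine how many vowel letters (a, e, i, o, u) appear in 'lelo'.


Vowels in 'lelo': e, o = 2 vowels.

2


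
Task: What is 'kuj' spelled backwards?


Reverse 'kuj' character by character: 'juk'.

juk


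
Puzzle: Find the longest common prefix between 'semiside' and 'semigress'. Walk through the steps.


Compare from the start: 4 characters match: 'semi'. Mismatch at position 5: 's' vs 'g'.

semi


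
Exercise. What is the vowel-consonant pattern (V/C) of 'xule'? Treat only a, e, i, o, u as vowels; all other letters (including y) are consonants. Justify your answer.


Letter mapping: x = C, u = V, l = C, e = V.

CVCV


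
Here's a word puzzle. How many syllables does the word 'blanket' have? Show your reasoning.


Break 'blanket' into syllables: blan-ket -> blan | ket = 2 syllables

2 syllables


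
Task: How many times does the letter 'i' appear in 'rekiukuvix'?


Letter 'i' in 'rekiukuvix': found at position(s) 4, 9 = 2 occurrence(s).

2


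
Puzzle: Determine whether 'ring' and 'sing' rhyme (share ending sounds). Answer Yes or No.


Rime (stressed vowel + following sounds) of 'ring': -ing = /ɪŋ/
Rime of 'sing': -ing = /ɪŋ/
/ɪŋ/ and /ɪŋ/ are the same ending sound, so the words rhyme.

Yes


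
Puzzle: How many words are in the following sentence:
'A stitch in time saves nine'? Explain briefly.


Split into words: A | stitch | in | time | saves | nine = 6 words.

6


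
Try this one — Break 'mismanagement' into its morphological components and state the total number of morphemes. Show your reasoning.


Step 1: Identify prefix: 'mis' (meaning: wrongly)
Step 2: Identify root: 'manage'
Step 3: Identify suffix(es): 'ment'
Decomposition: mis- (prefix: wrongly) + manage (root) + -ment (suffix: action/result)
Total morphemes: 3

3 morphemes (mis- (prefix: wrongly) + manage (root) + -ment (suffix: action/result))


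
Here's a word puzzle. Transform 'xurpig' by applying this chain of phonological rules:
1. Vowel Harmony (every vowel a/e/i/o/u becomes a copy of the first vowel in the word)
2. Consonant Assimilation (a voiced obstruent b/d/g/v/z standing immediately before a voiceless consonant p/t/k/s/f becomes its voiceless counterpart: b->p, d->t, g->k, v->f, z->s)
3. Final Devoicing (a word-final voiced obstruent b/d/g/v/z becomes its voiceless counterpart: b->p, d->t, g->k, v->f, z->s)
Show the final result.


Starting form: 'xurpig'
Rule 1: Vowel Harmony: all vowels become 'u' (matching first vowel). 'xurpig' -> 'xurpug'
Rule 2: Consonant Assimilation: no voiced obstruent (b/d/g/v/z) stands immediately before a voiceless consonant (p/t/k/s/f). No change.
Rule 3: Final Devoicing: word-final voiced obstruent 'g' becomes voiceless 'k'. 'xurpug' -> 'xurpuk'
Final form: 'xurpuk'

xurpuk


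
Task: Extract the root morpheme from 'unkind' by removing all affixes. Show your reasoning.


Remove prefix 'un' from 'unkind' to get root 'kind'.

kind


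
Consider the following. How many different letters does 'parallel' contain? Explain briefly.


Unique letters in 'parallel': {a, e, l, p, r} = 5 distinct letters.

5


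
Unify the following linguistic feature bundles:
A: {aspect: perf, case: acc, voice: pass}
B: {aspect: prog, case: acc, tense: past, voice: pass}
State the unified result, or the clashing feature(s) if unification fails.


Compare features:
aspect: A=perf vs B=prog -> CLASH
case: A=acc vs B=acc -> unified: acc
tense: A=_ vs B=past -> unified: past
voice: A=pass vs B=pass -> unified: pass
Clash detected on feature 'aspect' (perf vs prog); unification fails.

CLASH on 'aspect' (perf vs prog)


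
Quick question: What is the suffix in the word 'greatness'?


The word 'greatness' = 'great' (root) + '-ness' (suffix). The suffix is '-ness'.

ness


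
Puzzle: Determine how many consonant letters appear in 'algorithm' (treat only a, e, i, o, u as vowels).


Consonants in 'algorithm': l, g, r, t, h, m = 6 consonants.

6


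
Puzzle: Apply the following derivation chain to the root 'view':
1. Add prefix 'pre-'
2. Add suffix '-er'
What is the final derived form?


Step 1: Add prefix 'pre-' to 'view' = 'preview'
Step 2: Add suffix '-er' to 'preview' = 'previewer'

previewer


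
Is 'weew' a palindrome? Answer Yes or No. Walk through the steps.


Forward: 'weew'
Reversed: 'weew'
They are identical.

Yes


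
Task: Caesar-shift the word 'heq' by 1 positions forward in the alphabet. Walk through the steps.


Shift each letter by 1: h -> i, e -> f, q -> r. Result: 'ifr'.

ifr


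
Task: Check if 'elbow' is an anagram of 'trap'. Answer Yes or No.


Sorted letters of 'elbow': 'below'
Sorted letters of 'trap': 'aprt'
They do not match.

No


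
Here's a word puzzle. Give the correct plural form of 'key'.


Apply rule: Add -s. 'key' becomes 'keys'.

keys


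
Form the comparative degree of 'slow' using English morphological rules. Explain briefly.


Apply comparative formation (add -er): 'slow' -> 'slower'.

slower


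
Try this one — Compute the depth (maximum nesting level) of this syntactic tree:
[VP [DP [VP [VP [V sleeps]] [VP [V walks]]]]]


Count bracket nesting levels:
'[' at pos 0: depth = 1
'[' at pos 4: depth = 2
'[' at pos 8: depth = 3
'[' at pos 12: depth = 4
'[' at pos 16: depth = 5
'[' at pos 28: depth = 4
'[' at pos 32: depth = 5
Maximum depth reached: 5

5


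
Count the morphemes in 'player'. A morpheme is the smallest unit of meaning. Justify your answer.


Decomposition: play (root) + -er (suffix) = 2 morpheme(s)

2 morphemes


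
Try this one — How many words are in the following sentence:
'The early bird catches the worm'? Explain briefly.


Split into words: The | early | bird | catches | the | worm = 6 words.

6


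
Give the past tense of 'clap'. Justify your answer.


Apply rule: Double final consonant and add -ed. 'clap' becomes 'clapped'.

clapped


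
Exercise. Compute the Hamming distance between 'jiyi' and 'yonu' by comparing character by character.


Alignment:
Position 1: 'j' vs 'y' = DIFFER
Position 2: 'i' vs 'o' = DIFFER
Position 3: 'y' vs 'n' = DIFFER
Position 4: 'i' vs 'u' = DIFFER
Total differences: 4

4


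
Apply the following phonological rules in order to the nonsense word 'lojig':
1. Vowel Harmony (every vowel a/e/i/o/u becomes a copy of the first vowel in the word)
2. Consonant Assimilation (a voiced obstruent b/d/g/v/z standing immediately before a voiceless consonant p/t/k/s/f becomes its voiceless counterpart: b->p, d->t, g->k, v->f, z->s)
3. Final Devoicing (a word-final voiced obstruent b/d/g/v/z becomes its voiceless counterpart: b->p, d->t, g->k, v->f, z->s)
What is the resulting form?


Starting form: 'lojig'
Rule 1: Vowel Harmony: all vowels become 'o' (matching first vowel). 'lojig' -> 'lojog'
Rule 2: Consonant Assimilation: no voiced obstruent (b/d/g/v/z) stands immediately before a voiceless consonant (p/t/k/s/f). No change.
Rule 3: Final Devoicing: word-final voiced obstruent 'g' becomes voiceless 'k'. 'lojog' -> 'lojok'
Final form: 'lojok'

lojok


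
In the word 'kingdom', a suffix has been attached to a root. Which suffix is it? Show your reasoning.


The word 'kingdom' = 'king' (root) + '-dom' (suffix). The suffix is '-dom'.

dom


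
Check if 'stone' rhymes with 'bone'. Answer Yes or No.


Rime (stressed vowel + following sounds) of 'stone': -one = /oʊn/
Rime of 'bone': -one = /oʊn/
/oʊn/ and /oʊn/ are the same ending sound, so the words rhyme.

Yes


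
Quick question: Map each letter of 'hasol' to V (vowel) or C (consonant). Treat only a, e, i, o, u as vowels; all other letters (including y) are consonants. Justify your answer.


Letter mapping: h = C, a = V, s = C, o = V, l = C.

CVCVC


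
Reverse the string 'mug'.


Reverse 'mug' character by character: 'gum'.

gum


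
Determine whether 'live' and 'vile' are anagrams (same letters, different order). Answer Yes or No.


Sorted letters of 'live': 'eilv'
Sorted letters of 'vile': 'eilv'
They match.

Yes


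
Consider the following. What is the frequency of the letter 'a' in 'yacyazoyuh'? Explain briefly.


Letter 'a' in 'yacyazoyuh': found at position(s) 2, 5 = 2 occurrence(s).

2


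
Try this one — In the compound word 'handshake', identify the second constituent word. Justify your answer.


Split 'handshake' into 'hand' + 'shake'. The second part is 'shake'.

shake


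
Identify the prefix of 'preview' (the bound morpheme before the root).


The word 'preview' = 'pre' (prefix) + 'view' (root). The prefix is 'pre'.

pre


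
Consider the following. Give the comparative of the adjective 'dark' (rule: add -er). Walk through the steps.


Apply comparative formation (add -er): 'dark' -> 'darker'.

darker


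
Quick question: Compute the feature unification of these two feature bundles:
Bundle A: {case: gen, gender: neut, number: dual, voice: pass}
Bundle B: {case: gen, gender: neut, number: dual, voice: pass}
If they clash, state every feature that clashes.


Compare features:
case: A=gen vs B=gen -> unified: gen
gender: A=neut vs B=neut -> unified: neut
number: A=dual vs B=dual -> unified: dual
voice: A=pass vs B=pass -> unified: pass
No clashes found.

Unified: {case: gen, gender: neut, number: dual, voice: pass}


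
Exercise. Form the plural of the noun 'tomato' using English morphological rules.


Apply rule: Add -es (consonant + o). 'tomato' becomes 'tomatoes'.

tomatoes


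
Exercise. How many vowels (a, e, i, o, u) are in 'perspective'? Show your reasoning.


Vowels in 'perspective': e, e, i, e = 4 vowels.

4


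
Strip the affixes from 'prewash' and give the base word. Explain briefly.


Remove prefix 'pre' from 'prewash' to get root 'wash'.

wash


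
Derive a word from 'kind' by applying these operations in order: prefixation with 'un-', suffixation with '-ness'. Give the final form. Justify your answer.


Step 1: Add prefix 'un-' to 'kind' = 'unkind'
Step 2: Add suffix '-ness' to 'unkind' = 'unkindness'

unkindness


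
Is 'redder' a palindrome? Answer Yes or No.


Forward: 'redder'
Reversed: 'redder'
They are identical.

Yes


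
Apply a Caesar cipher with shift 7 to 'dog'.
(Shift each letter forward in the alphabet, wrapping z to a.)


Shift each letter by 7: d -> k, o -> v, g -> n. Result: 'kvn'.

kvn


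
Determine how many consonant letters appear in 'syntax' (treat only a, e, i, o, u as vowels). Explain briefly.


Consonants in 'syntax': s, y, n, t, x = 5 consonants.

5


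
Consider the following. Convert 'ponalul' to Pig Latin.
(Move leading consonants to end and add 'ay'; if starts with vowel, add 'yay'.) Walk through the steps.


'ponalul': move consonant cluster 'p' to end and add 'ay': 'onalulpay'.

onalulpay


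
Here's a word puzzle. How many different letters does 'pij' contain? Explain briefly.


Unique letters in 'pij': {i, j, p} = 3 distinct letters.

3


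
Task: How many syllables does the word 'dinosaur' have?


Break 'dinosaur' into syllables: di-no-saur -> di | no | saur = 3 syllables

3 syllables


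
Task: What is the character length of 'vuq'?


Spell out 'vuq' and number each letter: v(1), u(2), q(3). Total: 3 letters.

3


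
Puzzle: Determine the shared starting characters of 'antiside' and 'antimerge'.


Compare from the start: 4 characters match: 'anti'. Mismatch at position 5: 's' vs 'm'.

anti


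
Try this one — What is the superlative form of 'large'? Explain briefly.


Apply superlative formation (ends in e: add -st): 'large' -> 'largest'.

largest


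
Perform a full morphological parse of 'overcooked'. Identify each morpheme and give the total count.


Step 1: Identify prefix: 'over' (meaning: excessively)
Step 2: Identify root: 'cook'
Step 3: Identify suffix(es): 'ed'
Decomposition: over- (prefix: excessively) + cook (root) + -ed (suffix: past)
Total morphemes: 3

3 morphemes (over- (prefix: excessively) + cook (root) + -ed (suffix: past))


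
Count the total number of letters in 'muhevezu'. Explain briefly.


Spell out 'muhevezu' and number each letter: m(1), u(2), h(3), e(4), v(5), e(6), z(7), u(8). Total: 8 letters.

8


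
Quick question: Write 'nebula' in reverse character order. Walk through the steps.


Reverse 'nebula' character by character: 'aluben'.

aluben


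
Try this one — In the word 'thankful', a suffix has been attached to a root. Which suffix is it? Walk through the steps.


The word 'thankful' = 'thank' (root) + '-ful' (suffix). The suffix is '-ful'.

ful


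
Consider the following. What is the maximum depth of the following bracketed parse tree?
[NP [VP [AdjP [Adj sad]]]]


Count bracket nesting levels:
'[' at pos 0: depth = 1
'[' at pos 4: depth = 2
'[' at pos 8: depth = 3
'[' at pos 14: depth = 4
Maximum depth reached: 4

4


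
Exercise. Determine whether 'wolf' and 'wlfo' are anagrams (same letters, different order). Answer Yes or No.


Sorted letters of 'wolf': 'flow'
Sorted letters of 'wlfo': 'flow'
They match.

Yes


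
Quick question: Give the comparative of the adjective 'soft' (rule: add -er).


Apply comparative formation (add -er): 'soft' -> 'softer'.

softer


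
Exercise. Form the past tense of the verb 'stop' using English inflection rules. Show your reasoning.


Apply rule: Double final consonant and add -ed. 'stop' becomes 'stopped'.

stopped


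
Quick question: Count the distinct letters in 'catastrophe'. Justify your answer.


Unique letters in 'catastrophe': {a, c, e, h, o, p, r, s, t} = 9 distinct letters.

9


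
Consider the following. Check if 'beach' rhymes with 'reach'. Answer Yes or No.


Rime (stressed vowel + following sounds) of 'beach': -each = /iːtʃ/
Rime of 'reach': -each = /iːtʃ/
/iːtʃ/ and /iːtʃ/ are the same ending sound, so the words rhyme.

Yes


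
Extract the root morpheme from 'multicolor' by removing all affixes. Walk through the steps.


Remove prefix 'multi' from 'multicolor' to get root 'color'.

color


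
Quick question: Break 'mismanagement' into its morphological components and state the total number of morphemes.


Step 1: Identify prefix: 'mis' (meaning: wrongly)
Step 2: Identify root: 'manage'
Step 3: Identify suffix(es): 'ment'
Decomposition: mis- (prefix: wrongly) + manage (root) + -ment (suffix: action/result)
Total morphemes: 3

3 morphemes (mis- (prefix: wrongly) + manage (root) + -ment (suffix: action/result))


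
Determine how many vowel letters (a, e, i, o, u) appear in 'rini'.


Vowels in 'rini': i, i = 2 vowels.

2


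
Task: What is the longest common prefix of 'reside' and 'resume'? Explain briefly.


Compare from the start: 3 characters match: 'res'. Mismatch at position 4: 'i' vs 'u'.

res


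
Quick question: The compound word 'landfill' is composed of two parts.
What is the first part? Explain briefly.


Split 'landfill' into 'land' + 'fill'. The first part is 'land'.

land


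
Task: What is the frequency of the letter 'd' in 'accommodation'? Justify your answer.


Letter 'd' in 'accommodation': found at position(s) 8 = 1 occurrence(s).

1


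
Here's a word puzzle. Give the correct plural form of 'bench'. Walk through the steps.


Apply rule: Add -es (sibilant/fricative ending). 'bench' becomes 'benches'.

benches


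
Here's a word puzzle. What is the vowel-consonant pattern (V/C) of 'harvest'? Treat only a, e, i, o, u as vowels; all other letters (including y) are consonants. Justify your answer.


Letter mapping: h = C, a = V, r = C, v = C, e = V, s = C, t = C.

CVCCVCC


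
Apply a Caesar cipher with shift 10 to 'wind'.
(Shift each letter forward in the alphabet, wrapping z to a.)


Shift each letter by 10: w -> g, i -> s, n -> x, d -> n. Result: 'gsxn'.

gsxn


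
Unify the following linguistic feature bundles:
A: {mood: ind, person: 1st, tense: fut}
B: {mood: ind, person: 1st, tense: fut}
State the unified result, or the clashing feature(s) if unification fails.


Compare features:
mood: A=ind vs B=ind -> unified: ind
person: A=1st vs B=1st -> unified: 1st
tense: A=fut vs B=fut -> unified: fut
No clashes found.

Unified: {mood: ind, person: 1st, tense: fut}


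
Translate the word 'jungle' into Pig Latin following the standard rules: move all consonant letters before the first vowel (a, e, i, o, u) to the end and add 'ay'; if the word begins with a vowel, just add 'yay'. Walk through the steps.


'jungle': move consonant cluster 'j' to end and add 'ay': 'unglejay'.

unglejay


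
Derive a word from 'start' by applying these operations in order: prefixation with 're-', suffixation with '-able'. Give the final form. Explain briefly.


Step 1: Add prefix 're-' to 'start' = 'restart'
Step 2: Add suffix '-able' to 'restart' = 'restartable'

restartable


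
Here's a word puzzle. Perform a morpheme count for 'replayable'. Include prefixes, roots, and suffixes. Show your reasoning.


Decomposition: re- (prefix) + play (root) + -able (suffix) = 3 morpheme(s)

3 morphemes


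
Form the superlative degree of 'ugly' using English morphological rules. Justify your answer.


Apply superlative formation (consonant + y: change y to i, add -est): 'ugly' -> 'ugliest'.

ugliest


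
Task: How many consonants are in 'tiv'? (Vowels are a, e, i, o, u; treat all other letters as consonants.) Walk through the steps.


Consonants in 'tiv': t, v = 2 consonants.

2


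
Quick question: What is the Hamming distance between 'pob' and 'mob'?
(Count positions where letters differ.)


Alignment:
Position 1: 'p' vs 'm' = DIFFER
Position 2: 'o' vs 'o' = match
Position 3: 'b' vs 'b' = match
Total differences: 1

1


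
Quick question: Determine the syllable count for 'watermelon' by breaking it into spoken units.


Break 'watermelon' into syllables: wa-ter-mel-on -> wa | ter | mel | on = 4 syllables

4 syllables


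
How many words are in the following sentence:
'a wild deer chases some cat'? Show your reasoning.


Split into words: a | wild | deer | chases | some | cat = 6 words.

6


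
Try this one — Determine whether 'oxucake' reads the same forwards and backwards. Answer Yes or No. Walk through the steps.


Forward: 'oxucake'
Reversed: 'ekacuxo'
They differ.

No


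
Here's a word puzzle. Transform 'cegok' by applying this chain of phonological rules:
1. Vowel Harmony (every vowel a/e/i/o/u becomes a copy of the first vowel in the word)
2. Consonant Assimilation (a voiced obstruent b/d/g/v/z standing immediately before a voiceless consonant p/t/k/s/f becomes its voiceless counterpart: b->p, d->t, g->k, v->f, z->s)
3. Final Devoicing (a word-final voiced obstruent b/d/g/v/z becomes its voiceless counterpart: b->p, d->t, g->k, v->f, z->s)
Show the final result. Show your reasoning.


Starting form: 'cegok'
Rule 1: Vowel Harmony: all vowels become 'e' (matching first vowel). 'cegok' -> 'cegek'
Rule 2: Consonant Assimilation: no voiced obstruent (b/d/g/v/z) stands immediately before a voiceless consonant (p/t/k/s/f). No change.
Rule 3: Final Devoicing: final consonant 'k' is not one of the voiced obstruents b/d/g/v/z. No change.
Final form: 'cegek'

cegek


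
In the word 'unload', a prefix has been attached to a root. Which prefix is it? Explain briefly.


The word 'unload' = 'un' (prefix) + 'load' (root). The prefix is 'un'.

un


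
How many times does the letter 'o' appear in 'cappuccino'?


Letter 'o' in 'cappuccino': found at position(s) 10 = 1 occurrence(s).

1


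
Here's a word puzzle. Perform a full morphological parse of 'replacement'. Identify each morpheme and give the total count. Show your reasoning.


Step 1: Identify prefix: 're' (meaning: again)
Step 2: Identify root: 'place'
Step 3: Identify suffix(es): 'ment'
Decomposition: re- (prefix: again) + place (root) + -ment (suffix: action/result)
Total morphemes: 3

3 morphemes (re- (prefix: again) + place (root) + -ment (suffix: action/result))


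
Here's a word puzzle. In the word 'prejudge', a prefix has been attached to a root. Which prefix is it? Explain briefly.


The word 'prejudge' = 'pre' (prefix) + 'judge' (root). The prefix is 'pre'.

pre


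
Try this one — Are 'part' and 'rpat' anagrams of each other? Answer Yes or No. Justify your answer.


Sorted letters of 'part': 'aprt'
Sorted letters of 'rpat': 'aprt'
They match.

Yes


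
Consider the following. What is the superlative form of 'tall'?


Apply superlative formation (add -est): 'tall' -> 'tallest'.

tallest


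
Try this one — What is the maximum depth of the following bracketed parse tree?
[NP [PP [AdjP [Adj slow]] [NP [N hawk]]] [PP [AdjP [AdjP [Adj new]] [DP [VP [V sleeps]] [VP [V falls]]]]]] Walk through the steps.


Count bracket nesting levels:
'[' at pos 0: depth = 1
'[' at pos 4: depth = 2
'[' at pos 8: depth = 3
'[' at pos 14: depth = 4
'[' at pos 26: depth = 3
'[' at pos 30: depth = 4
'[' at pos 41: depth = 2
'[' at pos 45: depth = 3
'[' at pos 51: depth = 4
'[' at pos 57: depth = 5
'[' at pos 68: depth = 4
'[' at pos 72: depth = 5
'[' at pos 76: depth = 6
'[' at pos 88: depth = 5
'[' at pos 92: depth = 6
Maximum depth reached: 6

6


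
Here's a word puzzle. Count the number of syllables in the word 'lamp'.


Break 'lamp' into syllables: lamp -> lamp = 1 syllable

1 syllable


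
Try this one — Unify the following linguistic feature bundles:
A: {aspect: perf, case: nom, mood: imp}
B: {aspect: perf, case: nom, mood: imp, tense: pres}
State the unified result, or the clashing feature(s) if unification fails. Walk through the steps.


Compare features:
aspect: A=perf vs B=perf -> unified: perf
case: A=nom vs B=nom -> unified: nom
mood: A=imp vs B=imp -> unified: imp
tense: A=_ vs B=pres -> unified: pres
No clashes found.

Unified: {aspect: perf, case: nom, mood: imp, tense: pres}


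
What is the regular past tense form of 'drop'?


Apply rule: Double final consonant and add -ed. 'drop' becomes 'dropped'.

dropped


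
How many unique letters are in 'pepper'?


Unique letters in 'pepper': {e, p, r} = 3 distinct letters.

3


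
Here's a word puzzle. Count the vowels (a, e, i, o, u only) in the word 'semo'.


Vowels in 'semo': e, o = 2 vowels.

2


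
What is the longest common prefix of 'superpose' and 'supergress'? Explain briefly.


Compare from the start: 5 characters match: 'super'. Mismatch at position 6: 'p' vs 'g'.

super


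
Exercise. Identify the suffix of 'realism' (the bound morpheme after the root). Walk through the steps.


The word 'realism' = 'real' (root) + '-ism' (suffix). The suffix is '-ism'.

ism


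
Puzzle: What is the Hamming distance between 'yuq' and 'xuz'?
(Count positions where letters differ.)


Alignment:
Position 1: 'y' vs 'x' = DIFFER
Position 2: 'u' vs 'u' = match
Position 3: 'q' vs 'z' = DIFFER
Total differences: 2

2


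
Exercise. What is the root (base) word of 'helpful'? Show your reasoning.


Remove suffix '-ful' from 'helpful' to get root 'help'.

help


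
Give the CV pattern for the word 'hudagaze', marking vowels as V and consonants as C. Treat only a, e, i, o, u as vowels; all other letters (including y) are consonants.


Letter mapping: h = C, u = V, d = C, a = V, g = C, a = V, z = C, e = V.

CVCVCVCV


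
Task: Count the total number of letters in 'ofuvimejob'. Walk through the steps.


Spell out 'ofuvimejob' and number each letter: o(1), f(2), u(3), v(4), i(5), m(6), e(7), j(8), o(9), b(10). Total: 10 letters.

10


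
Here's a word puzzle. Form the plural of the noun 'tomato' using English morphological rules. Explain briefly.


Apply rule: Add -es (consonant + o). 'tomato' becomes 'tomatoes'.

tomatoes


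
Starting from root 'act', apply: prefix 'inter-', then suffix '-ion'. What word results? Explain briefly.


Step 1: Add prefix 'inter-' to 'act' = 'interact'
Step 2: Add suffix '-ion' to 'interact' = 'interaction'

interaction


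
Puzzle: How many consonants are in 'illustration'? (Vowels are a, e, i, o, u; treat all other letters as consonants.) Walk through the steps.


Consonants in 'illustration': l, l, s, t, r, t, n = 7 consonants.

7


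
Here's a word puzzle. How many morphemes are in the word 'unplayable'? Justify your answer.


Decomposition: un- (prefix) + play (root) + -able (suffix) = 3 morpheme(s)

3 morphemes


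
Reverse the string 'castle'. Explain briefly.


Reverse 'castle' character by character: 'eltsac'.

eltsac


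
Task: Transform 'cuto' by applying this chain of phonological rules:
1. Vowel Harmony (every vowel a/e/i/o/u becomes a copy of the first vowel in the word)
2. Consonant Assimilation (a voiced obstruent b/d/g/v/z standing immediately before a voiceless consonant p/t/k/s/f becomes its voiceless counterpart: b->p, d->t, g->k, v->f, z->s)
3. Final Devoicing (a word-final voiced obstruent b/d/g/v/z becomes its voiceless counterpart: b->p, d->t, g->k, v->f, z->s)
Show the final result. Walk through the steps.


Starting form: 'cuto'
Rule 1: Vowel Harmony: all vowels become 'u' (matching first vowel). 'cuto' -> 'cutu'
Rule 2: Consonant Assimilation: no voiced obstruent (b/d/g/v/z) stands immediately before a voiceless consonant (p/t/k/s/f). No change.
Rule 3: Final Devoicing: the word ends in the vowel 'u', not a consonant. No change.
Final form: 'cutu'

cutu


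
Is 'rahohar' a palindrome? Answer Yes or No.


Forward: 'rahohar'
Reversed: 'rahohar'
They are identical.

Yes


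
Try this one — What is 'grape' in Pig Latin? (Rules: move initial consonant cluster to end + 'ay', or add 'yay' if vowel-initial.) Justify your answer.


'grape': move consonant cluster 'gr' to end and add 'ay': 'apegray'.

apegray


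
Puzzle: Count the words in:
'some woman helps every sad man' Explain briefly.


Split into words: some | woman | helps | every | sad | man = 6 words.

6


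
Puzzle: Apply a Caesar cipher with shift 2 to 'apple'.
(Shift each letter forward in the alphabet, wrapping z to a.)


Shift each letter by 2: a -> c, p -> r, p -> r, l -> n, e -> g. Result: 'crrng'.

crrng


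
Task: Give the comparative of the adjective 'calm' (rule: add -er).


Apply comparative formation (add -er): 'calm' -> 'calmer'.

calmer


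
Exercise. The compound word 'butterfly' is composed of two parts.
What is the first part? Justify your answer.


Split 'butterfly' into 'butter' + 'fly'. The first part is 'butter'.

butter


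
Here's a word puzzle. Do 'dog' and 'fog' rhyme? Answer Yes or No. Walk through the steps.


Rime (stressed vowel + following sounds) of 'dog': -og = /ɒg/
Rime of 'fog': -og = /ɒg/
/ɒg/ and /ɒg/ are the same ending sound, so the words rhyme.

Yes


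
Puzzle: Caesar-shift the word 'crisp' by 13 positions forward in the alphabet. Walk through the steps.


Shift each letter by 13: c -> p, r -> e, i -> v, s -> f, p -> c. Result: 'pevfc'.

pevfc


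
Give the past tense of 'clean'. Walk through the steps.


Apply rule: Add -ed. 'clean' becomes 'cleaned'.

cleaned


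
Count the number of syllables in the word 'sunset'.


Break 'sunset' into syllables: sun-set -> sun | set = 2 syllables

2 syllables


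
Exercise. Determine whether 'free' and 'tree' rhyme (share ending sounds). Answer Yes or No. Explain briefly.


Rime (stressed vowel + following sounds) of 'free': -ee = /iː/
Rime of 'tree': -ee = /iː/
/iː/ and /iː/ are the same ending sound, so the words rhyme.

Yes


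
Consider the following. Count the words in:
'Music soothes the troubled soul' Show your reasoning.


Split into words: Music | soothes | the | troubled | soul = 5 words.

5


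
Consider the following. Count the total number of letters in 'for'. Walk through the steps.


Spell out 'for' and number each letter: f(1), o(2), r(3). Total: 3 letters.

3


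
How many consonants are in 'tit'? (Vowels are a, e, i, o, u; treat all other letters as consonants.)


Consonants in 'tit': t, t = 2 consonants.

2


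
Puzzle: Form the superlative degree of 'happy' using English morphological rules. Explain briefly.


Apply superlative formation (consonant + y: change y to i, add -est): 'happy' -> 'happiest'.

happiest


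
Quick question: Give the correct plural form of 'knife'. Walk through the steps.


Apply rule: Change -fe to -ves. 'knife' becomes 'knives'.

knives


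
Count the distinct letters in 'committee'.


Unique letters in 'committee': {c, e, i, m, o, t} = 6 distinct letters.

6


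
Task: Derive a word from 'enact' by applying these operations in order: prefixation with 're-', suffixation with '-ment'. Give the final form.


Step 1: Add prefix 're-' to 'enact' = 'reenact'
Step 2: Add suffix '-ment' to 'reenact' = 'reenactment'

reenactment


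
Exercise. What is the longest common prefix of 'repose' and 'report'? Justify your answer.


Compare from the start: 4 characters match: 'repo'. Mismatch at position 5: 's' vs 'r'.

repo


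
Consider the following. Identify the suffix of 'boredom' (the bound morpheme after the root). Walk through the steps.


The word 'boredom' = 'bore' (root) + '-dom' (suffix). The suffix is '-dom'.

dom


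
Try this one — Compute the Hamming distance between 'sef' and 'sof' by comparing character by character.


Alignment:
Position 1: 's' vs 's' = match
Position 2: 'e' vs 'o' = DIFFER
Position 3: 'f' vs 'f' = match
Total differences: 1

1


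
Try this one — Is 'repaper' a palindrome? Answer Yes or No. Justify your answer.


Forward: 'repaper'
Reversed: 'repaper'
They are identical.

Yes


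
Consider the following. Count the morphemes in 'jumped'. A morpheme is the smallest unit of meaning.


Decomposition: jump (root) + -ed (suffix) = 2 morpheme(s)

2 morphemes


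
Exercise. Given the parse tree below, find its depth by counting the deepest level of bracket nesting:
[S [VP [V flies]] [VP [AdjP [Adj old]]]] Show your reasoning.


Count bracket nesting levels:
'[' at pos 0: depth = 1
'[' at pos 3: depth = 2
'[' at pos 7: depth = 3
'[' at pos 18: depth = 2
'[' at pos 22: depth = 3
'[' at pos 28: depth = 4
Maximum depth reached: 4

4


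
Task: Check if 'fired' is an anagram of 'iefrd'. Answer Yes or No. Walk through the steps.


Sorted letters of 'fired': 'defir'
Sorted letters of 'iefrd': 'defir'
They match.

Yes


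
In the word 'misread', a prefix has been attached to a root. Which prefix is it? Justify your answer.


The word 'misread' = 'mis' (prefix) + 'read' (root). The prefix is 'mis'.

mis


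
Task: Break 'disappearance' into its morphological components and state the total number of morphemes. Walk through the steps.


Step 1: Identify prefix: 'dis' (meaning: not/apart)
Step 2: Identify root: 'appear'
Step 3: Identify suffix(es): 'ance'
Decomposition: dis- (prefix: not/apart) + appear (root) + -ance (suffix: state/act)
Total morphemes: 3

3 morphemes (dis- (prefix: not/apart) + appear (root) + -ance (suffix: state/act))


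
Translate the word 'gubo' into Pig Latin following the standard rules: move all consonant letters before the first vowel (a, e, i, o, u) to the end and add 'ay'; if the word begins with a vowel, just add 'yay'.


'gubo': move consonant cluster 'g' to end and add 'ay': 'ubogay'.

ubogay


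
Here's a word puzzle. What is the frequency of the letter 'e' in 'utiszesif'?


Letter 'e' in 'utiszesif': found at position(s) 6 = 1 occurrence(s).

1


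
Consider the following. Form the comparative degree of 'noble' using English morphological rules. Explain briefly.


Apply comparative formation (ends in e: add -r): 'noble' -> 'nobler'.

nobler


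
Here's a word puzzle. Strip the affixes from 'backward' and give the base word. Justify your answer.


Remove suffix '-ward' from 'backward' to get root 'back'.

back


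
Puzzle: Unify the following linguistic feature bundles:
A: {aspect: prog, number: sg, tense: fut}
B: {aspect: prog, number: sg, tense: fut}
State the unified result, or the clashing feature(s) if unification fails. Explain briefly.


Compare features:
aspect: A=prog vs B=prog -> unified: prog
number: A=sg vs B=sg -> unified: sg
tense: A=fut vs B=fut -> unified: fut
No clashes found.

Unified: {aspect: prog, number: sg, tense: fut}


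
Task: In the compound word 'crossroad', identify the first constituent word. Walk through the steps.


Split 'crossroad' into 'cross' + 'road'. The first part is 'cross'.

cross


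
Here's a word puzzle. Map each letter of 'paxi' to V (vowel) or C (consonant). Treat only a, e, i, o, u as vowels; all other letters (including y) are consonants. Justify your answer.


Letter mapping: p = C, a = V, x = C, i = V.

CVCV


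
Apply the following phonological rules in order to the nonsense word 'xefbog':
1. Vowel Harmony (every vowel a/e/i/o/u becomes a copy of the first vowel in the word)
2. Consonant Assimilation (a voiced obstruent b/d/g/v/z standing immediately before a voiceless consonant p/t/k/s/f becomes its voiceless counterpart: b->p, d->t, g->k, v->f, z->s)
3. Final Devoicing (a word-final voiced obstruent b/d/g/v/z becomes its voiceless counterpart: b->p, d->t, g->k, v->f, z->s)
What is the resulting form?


Starting form: 'xefbog'
Rule 1: Vowel Harmony: all vowels become 'e' (matching first vowel). 'xefbog' -> 'xefbeg'
Rule 2: Consonant Assimilation: no voiced obstruent (b/d/g/v/z) stands immediately before a voiceless consonant (p/t/k/s/f). No change.
Rule 3: Final Devoicing: word-final voiced obstruent 'g' becomes voiceless 'k'. 'xefbeg' -> 'xefbek'
Final form: 'xefbek'

xefbek


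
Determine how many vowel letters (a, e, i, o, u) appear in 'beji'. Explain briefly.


Vowels in 'beji': e, i = 2 vowels.

2


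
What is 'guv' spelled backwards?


Reverse 'guv' character by character: 'vug'.

vug


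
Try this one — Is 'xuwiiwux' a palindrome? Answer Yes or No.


Forward: 'xuwiiwux'
Reversed: 'xuwiiwux'
They are identical.

Yes


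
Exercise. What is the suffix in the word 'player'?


The word 'player' = 'play' (root) + '-er' (suffix). The suffix is '-er'.

er


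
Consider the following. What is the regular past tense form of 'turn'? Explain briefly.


Apply rule: Add -ed. 'turn' becomes 'turned'.

turned


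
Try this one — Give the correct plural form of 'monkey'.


Apply rule: Add -s. 'monkey' becomes 'monkeys'.

monkeys


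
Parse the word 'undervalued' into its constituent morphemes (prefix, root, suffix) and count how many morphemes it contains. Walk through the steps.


Step 1: Identify prefix: 'under' (meaning: beneath/insufficient)
Step 2: Identify root: 'value'
Step 3: Identify suffix(es): 'ed'
Decomposition: under- (prefix: beneath/insufficient) + value (root) + -ed (suffix: past)
Total morphemes: 3

3 morphemes (under- (prefix: beneath/insufficient) + value (root) + -ed (suffix: past))


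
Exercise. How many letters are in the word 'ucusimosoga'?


Spell out 'ucusimosoga' and number each letter: u(1), c(2), u(3), s(4), i(5), m(6), o(7), s(8), o(9), g(10), a(11). Total: 11 letters.

11


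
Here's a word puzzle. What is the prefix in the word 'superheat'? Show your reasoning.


The word 'superheat' = 'super' (prefix) + 'heat' (root). The prefix is 'super'.

super


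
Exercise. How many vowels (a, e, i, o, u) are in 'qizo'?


Vowels in 'qizo': i, o = 2 vowels.

2


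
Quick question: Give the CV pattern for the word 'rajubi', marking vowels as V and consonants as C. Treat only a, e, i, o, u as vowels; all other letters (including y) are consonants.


Letter mapping: r = C, a = V, j = C, u = V, b = C, i = V.

CVCVCV


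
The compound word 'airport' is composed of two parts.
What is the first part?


Split 'airport' into 'air' + 'port'. The first part is 'air'.

air


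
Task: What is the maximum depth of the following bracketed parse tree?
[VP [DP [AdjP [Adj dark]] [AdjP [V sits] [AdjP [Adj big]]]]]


Count bracket nesting levels:
'[' at pos 0: depth = 1
'[' at pos 4: depth = 2
'[' at pos 8: depth = 3
'[' at pos 14: depth = 4
'[' at pos 26: depth = 3
'[' at pos 32: depth = 4
'[' at pos 41: depth = 4
'[' at pos 47: depth = 5
Maximum depth reached: 5

5


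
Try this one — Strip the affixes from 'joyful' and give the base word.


Remove suffix '-ful' from 'joyful' to get root 'joy'.

joy


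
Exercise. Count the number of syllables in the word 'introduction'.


Break 'introduction' into syllables: in-tro-duc-tion -> in | tro | duc | tion = 4 syllables

4 syllables


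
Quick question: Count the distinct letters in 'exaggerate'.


Unique letters in 'exaggerate': {a, e, g, r, t, x} = 6 distinct letters.

6


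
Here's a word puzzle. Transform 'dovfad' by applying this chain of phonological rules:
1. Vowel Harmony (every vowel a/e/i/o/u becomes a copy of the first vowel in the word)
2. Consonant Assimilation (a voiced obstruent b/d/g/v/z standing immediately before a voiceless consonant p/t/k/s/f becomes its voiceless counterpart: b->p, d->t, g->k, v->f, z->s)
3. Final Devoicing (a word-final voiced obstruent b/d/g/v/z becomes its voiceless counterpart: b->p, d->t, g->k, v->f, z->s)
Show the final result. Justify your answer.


Starting form: 'dovfad'
Rule 1: Vowel Harmony: all vowels become 'o' (matching first vowel). 'dovfad' -> 'dovfod'
Rule 2: Consonant Assimilation: voiced obstruent before voiceless consonant becomes voiceless ('vf' -> 'ff'). 'dovfod' -> 'doffod'
Rule 3: Final Devoicing: word-final voiced obstruent 'd' becomes voiceless 't'. 'doffod' -> 'doffot'
Final form: 'doffot'

doffot


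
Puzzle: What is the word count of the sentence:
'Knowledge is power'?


Split into words: Knowledge | is | power = 3 words.

3


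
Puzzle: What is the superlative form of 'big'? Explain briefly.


Apply superlative formation (double final consonant, add -est): 'big' -> 'biggest'.

biggest


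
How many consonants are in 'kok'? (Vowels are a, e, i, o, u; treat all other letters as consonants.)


Consonants in 'kok': k, k = 2 consonants.

2


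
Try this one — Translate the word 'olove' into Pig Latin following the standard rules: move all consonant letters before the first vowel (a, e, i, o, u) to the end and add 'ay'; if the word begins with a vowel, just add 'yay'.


'olove' starts with a vowel, so add 'yay': 'oloveyay'.

oloveyay


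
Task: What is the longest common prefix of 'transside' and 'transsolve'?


Compare from the start: 6 characters match: 'transs'. Mismatch at position 7: 'i' vs 'o'.

transs


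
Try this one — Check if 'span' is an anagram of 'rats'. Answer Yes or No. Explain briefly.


Sorted letters of 'span': 'anps'
Sorted letters of 'rats': 'arst'
They do not match.

No
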